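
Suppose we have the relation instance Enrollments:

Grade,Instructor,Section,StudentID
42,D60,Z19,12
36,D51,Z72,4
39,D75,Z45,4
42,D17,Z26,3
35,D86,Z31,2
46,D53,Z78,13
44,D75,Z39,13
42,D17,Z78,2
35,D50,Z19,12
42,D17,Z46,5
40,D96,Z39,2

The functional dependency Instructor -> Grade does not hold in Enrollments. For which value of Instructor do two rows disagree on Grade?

D75

Instructor=D60: 1 row → Grade = 42 ✓
Instructor=D51: 1 row → Grade = 36 ✓
Instructor=D75: 2 rows → Grade takes values {39, 44} — violation
Instructor=D17: 3 rows → Grade = 42, 42, 42 ✓
Instructor=D86: 1 row → Grade = 35 ✓
Instructor=D53: 1 row → Grade = 46 ✓
Instructor=D50: 1 row → Grade = 35 ✓
Instructor=D96: 1 row → Grade = 40 ✓
The only Instructor value with inconsistent Grade is Instructor=D75.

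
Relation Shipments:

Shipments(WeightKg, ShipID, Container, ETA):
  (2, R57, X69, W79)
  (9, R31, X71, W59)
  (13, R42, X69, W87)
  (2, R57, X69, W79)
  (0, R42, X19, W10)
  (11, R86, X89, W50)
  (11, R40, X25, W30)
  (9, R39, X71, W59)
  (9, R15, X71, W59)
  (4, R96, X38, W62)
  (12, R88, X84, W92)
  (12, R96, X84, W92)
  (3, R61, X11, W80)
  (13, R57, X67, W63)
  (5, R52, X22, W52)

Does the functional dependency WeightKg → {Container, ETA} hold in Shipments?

No

WeightKg=2: 2 rows → {Container,ETA} = (X69, W79), (X69, W79) ✓
WeightKg=9: 3 rows → {Container,ETA} = (X71, W59), (X71, W59), (X71, W59) ✓
WeightKg=13: 2 rows → {Container,ETA} takes values {(X69, W87), (X67, W63)} — violation
WeightKg=0: 1 row → {Container,ETA} = (X19, W10) ✓
WeightKg=11: 2 rows → {Container,ETA} takes values {(X89, W50), (X25, W30)} — violation
WeightKg=4: 1 row → {Container,ETA} = (X38, W62) ✓
WeightKg=12: 2 rows → {Container,ETA} = (X84, W92), (X84, W92) ✓
WeightKg=3: 1 row → {Container,ETA} = (X11, W80) ✓
WeightKg=5: 1 row → {Container,ETA} = (X22, W52) ✓
Two rows agree on WeightKg but differ on {Container, ETA}, so WeightKg → {Container, ETA} does not hold.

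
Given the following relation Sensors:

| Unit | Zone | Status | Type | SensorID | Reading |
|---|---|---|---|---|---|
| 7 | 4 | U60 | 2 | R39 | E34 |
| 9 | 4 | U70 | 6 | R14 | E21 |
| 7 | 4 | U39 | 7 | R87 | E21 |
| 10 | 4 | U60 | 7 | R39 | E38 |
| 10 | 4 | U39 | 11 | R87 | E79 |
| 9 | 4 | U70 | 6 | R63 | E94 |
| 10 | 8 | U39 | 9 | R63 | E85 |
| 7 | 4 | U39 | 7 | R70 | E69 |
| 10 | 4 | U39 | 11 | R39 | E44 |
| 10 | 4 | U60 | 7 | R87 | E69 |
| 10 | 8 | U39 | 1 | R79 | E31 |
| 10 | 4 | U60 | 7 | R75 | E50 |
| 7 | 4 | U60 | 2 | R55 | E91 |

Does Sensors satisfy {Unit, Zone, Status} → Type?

(Unit=7, Zone=4, Status=U60): 2 rows → Type = 2, 2 ✓
(Unit=9, Zone=4, Status=U70): 2 rows → Type = 6, 6 ✓
(Unit=7, Zone=4, Status=U39): 2 rows → Type = 7, 7 ✓
(Unit=10, Zone=4, Status=U60): 3 rows → Type = 7, 7, 7 ✓
(Unit=10, Zone=4, Status=U39): 2 rows → Type = 11, 11 ✓
(Unit=10, Zone=8, Status=U39): 2 rows → Type takes values {9, 1} — violation
Two rows agree on {Unit, Zone, Status} but differ on Type, so {Unit, Zone, Status} → Type does not hold.

No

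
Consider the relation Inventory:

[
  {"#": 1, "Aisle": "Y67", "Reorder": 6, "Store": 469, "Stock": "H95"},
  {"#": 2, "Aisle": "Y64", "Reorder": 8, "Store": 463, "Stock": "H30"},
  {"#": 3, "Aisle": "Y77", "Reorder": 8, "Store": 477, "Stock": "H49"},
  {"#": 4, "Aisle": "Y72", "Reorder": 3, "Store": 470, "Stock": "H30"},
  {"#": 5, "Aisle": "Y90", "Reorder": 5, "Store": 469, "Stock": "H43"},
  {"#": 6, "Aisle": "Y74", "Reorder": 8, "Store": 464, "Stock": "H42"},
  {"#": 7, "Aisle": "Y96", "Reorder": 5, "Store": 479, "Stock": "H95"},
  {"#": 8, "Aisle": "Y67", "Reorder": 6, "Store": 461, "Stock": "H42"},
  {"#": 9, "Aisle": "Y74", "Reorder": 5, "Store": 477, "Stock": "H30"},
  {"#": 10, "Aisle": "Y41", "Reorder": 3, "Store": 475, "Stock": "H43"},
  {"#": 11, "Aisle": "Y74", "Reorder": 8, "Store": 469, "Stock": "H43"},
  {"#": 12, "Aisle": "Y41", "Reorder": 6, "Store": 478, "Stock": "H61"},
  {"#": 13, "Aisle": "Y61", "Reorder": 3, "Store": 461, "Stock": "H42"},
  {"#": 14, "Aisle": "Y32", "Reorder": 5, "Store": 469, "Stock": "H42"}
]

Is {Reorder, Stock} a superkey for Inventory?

Yes

All 14 rows have distinct {Reorder, Stock} values, so {Reorder, Stock} → (all attributes) holds and {Reorder, Stock} is a superkey.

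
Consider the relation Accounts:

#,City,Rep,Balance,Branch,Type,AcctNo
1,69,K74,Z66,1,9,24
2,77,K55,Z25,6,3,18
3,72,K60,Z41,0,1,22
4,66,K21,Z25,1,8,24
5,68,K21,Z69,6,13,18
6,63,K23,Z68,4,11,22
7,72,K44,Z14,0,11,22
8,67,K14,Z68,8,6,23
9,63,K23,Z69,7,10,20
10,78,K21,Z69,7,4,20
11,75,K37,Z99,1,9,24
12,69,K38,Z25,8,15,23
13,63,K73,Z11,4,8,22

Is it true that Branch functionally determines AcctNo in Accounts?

Branch=1: rows 1, 4, 11 → AcctNo = 24, 24, 24 ✓
Branch=6: rows 2, 5 → AcctNo = 18, 18 ✓
Branch=0: rows 3, 7 → AcctNo = 22, 22 ✓
Branch=4: rows 6, 13 → AcctNo = 22, 22 ✓
Branch=8: rows 8, 12 → AcctNo = 23, 23 ✓
Branch=7: rows 9, 10 → AcctNo = 20, 20 ✓
Every Branch value is associated with a single AcctNo value, so Branch -> AcctNo holds.

Yes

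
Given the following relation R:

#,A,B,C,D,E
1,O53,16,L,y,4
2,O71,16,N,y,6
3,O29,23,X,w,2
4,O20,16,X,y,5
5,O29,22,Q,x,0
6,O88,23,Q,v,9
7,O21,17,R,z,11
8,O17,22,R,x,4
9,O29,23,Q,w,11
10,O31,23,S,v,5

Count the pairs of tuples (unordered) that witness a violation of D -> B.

0

D=y: all 3 rows agree on B — 0 pairs.
D=w: all 2 rows agree on B — 0 pairs.
D=x: all 2 rows agree on B — 0 pairs.
D=v: all 2 rows agree on B — 0 pairs.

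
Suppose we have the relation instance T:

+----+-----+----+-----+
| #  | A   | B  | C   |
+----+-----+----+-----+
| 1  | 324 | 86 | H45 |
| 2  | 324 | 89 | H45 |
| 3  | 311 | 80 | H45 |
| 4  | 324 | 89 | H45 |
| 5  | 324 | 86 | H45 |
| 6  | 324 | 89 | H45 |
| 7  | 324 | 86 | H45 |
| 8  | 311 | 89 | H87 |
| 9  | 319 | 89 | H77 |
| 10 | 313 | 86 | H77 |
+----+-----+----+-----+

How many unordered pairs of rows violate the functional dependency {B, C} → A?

(B=86, C=H45): all 3 rows agree on A — 0 pairs.
(B=89, C=H45): all 3 rows agree on A — 0 pairs.

0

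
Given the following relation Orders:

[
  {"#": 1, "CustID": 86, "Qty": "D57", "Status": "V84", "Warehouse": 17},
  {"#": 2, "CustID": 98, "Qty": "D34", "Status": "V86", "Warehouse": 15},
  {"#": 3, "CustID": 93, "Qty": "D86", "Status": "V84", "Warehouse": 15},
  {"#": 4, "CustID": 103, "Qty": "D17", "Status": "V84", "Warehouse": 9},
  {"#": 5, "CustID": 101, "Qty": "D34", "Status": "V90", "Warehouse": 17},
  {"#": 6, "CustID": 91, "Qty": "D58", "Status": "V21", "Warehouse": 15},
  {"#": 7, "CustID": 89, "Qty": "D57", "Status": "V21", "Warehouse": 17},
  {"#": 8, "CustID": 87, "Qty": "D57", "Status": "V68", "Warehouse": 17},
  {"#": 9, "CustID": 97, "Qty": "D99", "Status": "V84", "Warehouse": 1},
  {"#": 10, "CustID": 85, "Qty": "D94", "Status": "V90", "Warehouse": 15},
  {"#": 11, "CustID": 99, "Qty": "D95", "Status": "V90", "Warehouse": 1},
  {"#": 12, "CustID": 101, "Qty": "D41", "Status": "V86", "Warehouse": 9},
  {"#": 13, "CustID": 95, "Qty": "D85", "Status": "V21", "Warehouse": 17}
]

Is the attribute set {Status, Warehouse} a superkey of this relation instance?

Rows 7 and 13 have the same {Status, Warehouse} value (Status=V21, Warehouse=17) but are distinct tuples, so {Status, Warehouse} does not determine every attribute — not a superkey.

No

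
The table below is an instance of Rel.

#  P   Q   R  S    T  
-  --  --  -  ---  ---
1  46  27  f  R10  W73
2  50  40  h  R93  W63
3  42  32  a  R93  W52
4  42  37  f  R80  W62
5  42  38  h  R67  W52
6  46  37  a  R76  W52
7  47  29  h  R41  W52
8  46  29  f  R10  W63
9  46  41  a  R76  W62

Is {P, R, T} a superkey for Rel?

Yes

All 9 rows have distinct {P, R, T} values, so {P, R, T} → (all attributes) holds and {P, R, T} is a superkey.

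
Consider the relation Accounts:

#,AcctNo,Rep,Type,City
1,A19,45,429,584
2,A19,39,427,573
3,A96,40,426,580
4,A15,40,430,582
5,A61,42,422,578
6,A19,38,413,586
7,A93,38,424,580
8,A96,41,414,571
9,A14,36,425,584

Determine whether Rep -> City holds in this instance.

Rep=45: row 1 → City = 584 ✓
Rep=39: row 2 → City = 573 ✓
Rep=40: rows 3, 4 → City takes values {580, 582} — violation
Rep=42: row 5 → City = 578 ✓
Rep=38: rows 6, 7 → City takes values {586, 580} — violation
Rep=41: row 8 → City = 571 ✓
Rep=36: row 9 → City = 584 ✓
Two rows agree on Rep but differ on City, so Rep -> City does not hold.

No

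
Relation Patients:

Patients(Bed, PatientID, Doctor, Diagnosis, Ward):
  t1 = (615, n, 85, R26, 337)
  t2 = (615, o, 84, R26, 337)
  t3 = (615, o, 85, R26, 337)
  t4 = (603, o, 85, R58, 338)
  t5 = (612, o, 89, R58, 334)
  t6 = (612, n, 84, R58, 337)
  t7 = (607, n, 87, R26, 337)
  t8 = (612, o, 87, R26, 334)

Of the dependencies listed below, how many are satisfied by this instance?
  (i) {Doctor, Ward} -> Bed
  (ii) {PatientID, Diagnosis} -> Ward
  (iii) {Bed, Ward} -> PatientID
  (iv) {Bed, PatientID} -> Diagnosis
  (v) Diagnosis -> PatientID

(i) {Doctor, Ward} -> Bed: (Doctor=84, Ward=337): rows 2, 6 → Bed takes values {615, 612} — violation — fails.
(ii) {PatientID, Diagnosis} -> Ward: (PatientID=o, Diagnosis=R26): rows 2, 3, 8 → Ward takes values {337, 334} — violation; (PatientID=o, Diagnosis=R58): rows 4, 5 → Ward takes values {338, 334} — violation — fails.
(iii) {Bed, Ward} -> PatientID: (Bed=615, Ward=337): rows 1, 2, 3 → PatientID takes values {n, o} — violation — fails.
(iv) {Bed, PatientID} -> Diagnosis: (Bed=612, PatientID=o): rows 5, 8 → Diagnosis takes values {R58, R26} — violation — fails.
(v) Diagnosis -> PatientID: Diagnosis=R26: rows 1, 2, 3, 7, 8 → PatientID takes values {n, o} — violation; Diagnosis=R58: rows 4, 5, 6 → PatientID takes values {o, n} — violation — fails.
None of the 5 dependencies hold.

0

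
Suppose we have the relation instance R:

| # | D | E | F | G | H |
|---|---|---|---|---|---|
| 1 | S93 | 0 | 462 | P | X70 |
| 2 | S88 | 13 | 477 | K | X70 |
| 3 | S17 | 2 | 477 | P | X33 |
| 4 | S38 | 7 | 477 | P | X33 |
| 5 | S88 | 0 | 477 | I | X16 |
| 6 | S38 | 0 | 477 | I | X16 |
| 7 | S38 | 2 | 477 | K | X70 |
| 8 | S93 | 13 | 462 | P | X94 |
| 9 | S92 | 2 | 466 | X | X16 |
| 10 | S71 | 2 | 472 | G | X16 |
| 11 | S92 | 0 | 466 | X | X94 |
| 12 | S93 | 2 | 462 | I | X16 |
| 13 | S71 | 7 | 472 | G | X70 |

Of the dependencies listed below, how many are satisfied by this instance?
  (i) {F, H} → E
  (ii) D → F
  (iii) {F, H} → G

2

(i) {F, H} → E: (F=477, H=X70): rows 2, 7 → E takes values {13, 2} — violation; (F=477, H=X33): rows 3, 4 → E takes values {2, 7} — violation — fails.
(ii) D → F: every LHS value maps to a single RHS value — holds.
(iii) {F, H} → G: every LHS value maps to a single RHS value — holds.
2 of the 3 dependencies hold.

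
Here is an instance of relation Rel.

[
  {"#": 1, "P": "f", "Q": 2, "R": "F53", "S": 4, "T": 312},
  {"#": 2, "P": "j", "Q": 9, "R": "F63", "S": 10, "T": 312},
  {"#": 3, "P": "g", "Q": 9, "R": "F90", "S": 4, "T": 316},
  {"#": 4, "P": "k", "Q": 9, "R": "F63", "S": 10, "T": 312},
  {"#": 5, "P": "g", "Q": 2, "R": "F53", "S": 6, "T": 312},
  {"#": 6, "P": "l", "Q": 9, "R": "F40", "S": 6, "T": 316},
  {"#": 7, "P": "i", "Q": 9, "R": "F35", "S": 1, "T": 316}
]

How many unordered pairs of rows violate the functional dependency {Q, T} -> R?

3

(Q=2, T=312): all 2 rows agree on R — 0 pairs.
(Q=9, T=312): all 2 rows agree on R — 0 pairs.
(Q=9, T=316): violating pairs (3,6), (3,7), (6,7) — 3 pairs.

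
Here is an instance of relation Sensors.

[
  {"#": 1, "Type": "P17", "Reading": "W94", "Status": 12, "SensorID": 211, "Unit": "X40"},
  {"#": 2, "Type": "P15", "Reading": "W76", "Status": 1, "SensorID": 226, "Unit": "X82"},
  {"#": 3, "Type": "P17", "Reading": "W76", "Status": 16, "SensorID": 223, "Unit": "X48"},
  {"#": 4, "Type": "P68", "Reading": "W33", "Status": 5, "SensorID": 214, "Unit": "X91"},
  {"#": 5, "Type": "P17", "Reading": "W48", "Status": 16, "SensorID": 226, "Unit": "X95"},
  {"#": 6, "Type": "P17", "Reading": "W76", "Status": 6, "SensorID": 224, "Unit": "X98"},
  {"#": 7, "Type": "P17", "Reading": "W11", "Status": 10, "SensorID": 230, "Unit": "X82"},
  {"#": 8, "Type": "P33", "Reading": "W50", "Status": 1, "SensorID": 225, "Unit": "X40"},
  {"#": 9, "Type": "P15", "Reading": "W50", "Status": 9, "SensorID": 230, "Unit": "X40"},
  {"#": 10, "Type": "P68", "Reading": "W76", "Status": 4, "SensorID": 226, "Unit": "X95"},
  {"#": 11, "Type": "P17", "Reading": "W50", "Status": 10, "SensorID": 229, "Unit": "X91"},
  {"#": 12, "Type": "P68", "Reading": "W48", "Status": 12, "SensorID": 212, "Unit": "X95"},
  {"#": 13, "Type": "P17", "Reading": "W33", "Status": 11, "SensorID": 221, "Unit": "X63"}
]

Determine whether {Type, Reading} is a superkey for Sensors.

No

Rows 3 and 6 have the same {Type, Reading} value (Type=P17, Reading=W76) but are distinct tuples, so {Type, Reading} does not determine every attribute — not a superkey.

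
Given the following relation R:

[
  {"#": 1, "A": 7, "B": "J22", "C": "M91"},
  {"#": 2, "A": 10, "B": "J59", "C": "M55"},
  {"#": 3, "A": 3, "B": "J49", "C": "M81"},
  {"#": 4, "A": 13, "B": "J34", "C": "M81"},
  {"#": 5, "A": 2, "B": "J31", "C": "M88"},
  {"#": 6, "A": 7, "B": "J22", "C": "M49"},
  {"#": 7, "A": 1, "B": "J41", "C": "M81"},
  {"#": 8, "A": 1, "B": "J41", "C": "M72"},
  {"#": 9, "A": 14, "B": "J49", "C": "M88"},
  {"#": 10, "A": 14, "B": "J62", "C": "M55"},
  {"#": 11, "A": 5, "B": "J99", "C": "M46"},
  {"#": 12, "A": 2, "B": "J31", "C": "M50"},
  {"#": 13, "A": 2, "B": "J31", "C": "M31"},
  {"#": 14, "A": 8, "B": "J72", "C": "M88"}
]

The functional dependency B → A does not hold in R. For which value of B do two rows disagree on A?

B=J22: rows 1, 6 → A = 7, 7 ✓
B=J59: row 2 → A = 10 ✓
B=J49: rows 3, 9 → A takes values {3, 14} — violation
B=J34: row 4 → A = 13 ✓
B=J31: rows 5, 12, 13 → A = 2, 2, 2 ✓
B=J41: rows 7, 8 → A = 1, 1 ✓
B=J62: row 10 → A = 14 ✓
B=J99: row 11 → A = 5 ✓
B=J72: row 14 → A = 8 ✓
The only B value with inconsistent A is B=J49.

J49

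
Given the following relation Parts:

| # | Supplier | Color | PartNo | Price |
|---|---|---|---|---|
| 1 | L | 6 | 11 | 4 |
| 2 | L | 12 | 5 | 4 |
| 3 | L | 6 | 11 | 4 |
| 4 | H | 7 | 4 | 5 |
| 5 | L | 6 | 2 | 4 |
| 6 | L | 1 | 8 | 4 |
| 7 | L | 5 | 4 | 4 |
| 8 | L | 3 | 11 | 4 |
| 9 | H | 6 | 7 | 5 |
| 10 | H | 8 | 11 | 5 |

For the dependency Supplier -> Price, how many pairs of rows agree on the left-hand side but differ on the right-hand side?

Supplier=L: all 7 rows agree on Price — 0 pairs.
Supplier=H: all 3 rows agree on Price — 0 pairs.

0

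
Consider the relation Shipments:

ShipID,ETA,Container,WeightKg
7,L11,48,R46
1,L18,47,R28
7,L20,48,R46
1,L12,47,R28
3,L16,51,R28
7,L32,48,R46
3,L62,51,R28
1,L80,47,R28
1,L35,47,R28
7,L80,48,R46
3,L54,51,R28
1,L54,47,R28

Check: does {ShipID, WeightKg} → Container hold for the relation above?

(ShipID=7, WeightKg=R46): 4 rows → Container = 48, 48, 48, 48 ✓
(ShipID=1, WeightKg=R28): 5 rows → Container = 47, 47, 47, 47, 47 ✓
(ShipID=3, WeightKg=R28): 3 rows → Container = 51, 51, 51 ✓
Every {ShipID, WeightKg} value is associated with a single Container value, so {ShipID, WeightKg} → Container holds.

Yes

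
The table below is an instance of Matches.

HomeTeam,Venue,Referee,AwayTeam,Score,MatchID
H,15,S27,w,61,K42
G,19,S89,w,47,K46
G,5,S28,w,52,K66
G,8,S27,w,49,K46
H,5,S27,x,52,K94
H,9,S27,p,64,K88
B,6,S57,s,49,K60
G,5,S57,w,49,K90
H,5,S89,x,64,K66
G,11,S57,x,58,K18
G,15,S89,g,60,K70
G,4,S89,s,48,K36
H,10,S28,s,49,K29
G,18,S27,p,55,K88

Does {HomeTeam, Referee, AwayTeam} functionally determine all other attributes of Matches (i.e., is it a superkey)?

All 14 rows have distinct {HomeTeam, Referee, AwayTeam} values, so {HomeTeam, Referee, AwayTeam} → (all attributes) holds and {HomeTeam, Referee, AwayTeam} is a superkey.

Yes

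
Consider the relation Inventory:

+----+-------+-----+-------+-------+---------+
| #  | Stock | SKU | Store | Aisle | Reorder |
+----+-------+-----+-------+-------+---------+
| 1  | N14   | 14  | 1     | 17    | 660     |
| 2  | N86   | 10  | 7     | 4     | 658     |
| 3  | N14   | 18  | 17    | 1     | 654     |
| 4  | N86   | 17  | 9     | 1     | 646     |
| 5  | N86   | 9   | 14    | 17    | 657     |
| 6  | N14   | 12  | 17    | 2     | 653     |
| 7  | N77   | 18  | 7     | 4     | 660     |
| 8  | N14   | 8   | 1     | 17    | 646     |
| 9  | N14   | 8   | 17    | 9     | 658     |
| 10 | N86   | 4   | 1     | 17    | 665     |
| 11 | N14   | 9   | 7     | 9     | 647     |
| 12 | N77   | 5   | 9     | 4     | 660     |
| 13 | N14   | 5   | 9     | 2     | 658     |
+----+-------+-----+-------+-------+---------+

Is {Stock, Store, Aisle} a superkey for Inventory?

Rows 1 and 8 have the same {Stock, Store, Aisle} value (Stock=N14, Store=1, Aisle=17) but are distinct tuples, so {Stock, Store, Aisle} does not determine every attribute — not a superkey.

No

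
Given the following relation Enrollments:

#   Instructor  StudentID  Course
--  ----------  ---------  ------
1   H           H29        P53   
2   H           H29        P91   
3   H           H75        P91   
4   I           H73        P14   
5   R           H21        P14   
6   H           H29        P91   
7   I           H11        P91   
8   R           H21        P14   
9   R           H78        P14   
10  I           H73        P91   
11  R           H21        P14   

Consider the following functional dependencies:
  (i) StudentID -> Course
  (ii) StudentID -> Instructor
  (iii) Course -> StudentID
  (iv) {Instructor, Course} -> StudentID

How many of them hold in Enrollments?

(i) StudentID -> Course: StudentID=H29: rows 1, 2, 6 → Course takes values {P53, P91} — violation; StudentID=H73: rows 4, 10 → Course takes values {P14, P91} — violation — fails.
(ii) StudentID -> Instructor: every LHS value maps to a single RHS value — holds.
(iii) Course -> StudentID: Course=P91: rows 2, 3, 6, 7, 10 → StudentID takes values {H29, H75, H11, H73} — violation; Course=P14: rows 4, 5, 8, 9, 11 → StudentID takes values {H73, H21, H78} — violation — fails.
(iv) {Instructor, Course} -> StudentID: (Instructor=H, Course=P91): rows 2, 3, 6 → StudentID takes values {H29, H75} — violation; (Instructor=R, Course=P14): rows 5, 8, 9, 11 → StudentID takes values {H21, H78} — violation; (Instructor=I, Course=P91): rows 7, 10 → StudentID takes values {H11, H73} — violation — fails.
1 of the 4 dependencies holds.

1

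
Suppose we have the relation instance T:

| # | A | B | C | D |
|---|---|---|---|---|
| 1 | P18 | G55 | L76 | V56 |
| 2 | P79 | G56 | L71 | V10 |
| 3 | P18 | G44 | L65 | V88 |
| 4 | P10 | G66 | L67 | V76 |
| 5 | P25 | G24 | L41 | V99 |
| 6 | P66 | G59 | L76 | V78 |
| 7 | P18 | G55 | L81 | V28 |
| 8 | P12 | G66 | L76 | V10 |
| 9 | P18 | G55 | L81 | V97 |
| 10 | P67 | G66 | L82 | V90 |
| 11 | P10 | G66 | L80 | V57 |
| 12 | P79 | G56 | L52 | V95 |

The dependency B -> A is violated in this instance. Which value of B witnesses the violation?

G66

B=G55: rows 1, 7, 9 → A = P18, P18, P18 ✓
B=G56: rows 2, 12 → A = P79, P79 ✓
B=G44: row 3 → A = P18 ✓
B=G66: rows 4, 8, 10, 11 → A takes values {P10, P12, P67} — violation
B=G24: row 5 → A = P25 ✓
B=G59: row 6 → A = P66 ✓
The only B value with inconsistent A is B=G66.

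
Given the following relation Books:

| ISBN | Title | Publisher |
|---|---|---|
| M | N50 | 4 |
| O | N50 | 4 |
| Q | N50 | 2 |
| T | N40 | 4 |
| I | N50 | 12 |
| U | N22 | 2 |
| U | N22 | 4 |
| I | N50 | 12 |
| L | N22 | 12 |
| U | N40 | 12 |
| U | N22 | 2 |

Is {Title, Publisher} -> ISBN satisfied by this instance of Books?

No

(Title=N50, Publisher=4): 2 rows → ISBN takes values {M, O} — violation
(Title=N50, Publisher=2): 1 row → ISBN = Q ✓
(Title=N40, Publisher=4): 1 row → ISBN = T ✓
(Title=N50, Publisher=12): 2 rows → ISBN = I, I ✓
(Title=N22, Publisher=2): 2 rows → ISBN = U, U ✓
(Title=N22, Publisher=4): 1 row → ISBN = U ✓
(Title=N22, Publisher=12): 1 row → ISBN = L ✓
(Title=N40, Publisher=12): 1 row → ISBN = U ✓
Two rows agree on {Title, Publisher} but differ on ISBN, so {Title, Publisher} -> ISBN does not hold.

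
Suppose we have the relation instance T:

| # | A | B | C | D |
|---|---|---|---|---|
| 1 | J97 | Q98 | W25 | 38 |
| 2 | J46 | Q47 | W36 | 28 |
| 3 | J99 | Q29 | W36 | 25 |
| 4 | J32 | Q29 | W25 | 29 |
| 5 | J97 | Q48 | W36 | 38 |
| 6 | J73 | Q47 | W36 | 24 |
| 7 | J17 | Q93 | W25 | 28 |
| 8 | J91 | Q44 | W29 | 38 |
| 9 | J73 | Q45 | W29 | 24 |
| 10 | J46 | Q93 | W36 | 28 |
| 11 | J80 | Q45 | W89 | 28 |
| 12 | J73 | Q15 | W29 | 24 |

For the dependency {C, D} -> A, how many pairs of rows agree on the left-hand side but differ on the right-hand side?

0

(C=W36, D=28): all 2 rows agree on A — 0 pairs.
(C=W29, D=24): all 2 rows agree on A — 0 pairs.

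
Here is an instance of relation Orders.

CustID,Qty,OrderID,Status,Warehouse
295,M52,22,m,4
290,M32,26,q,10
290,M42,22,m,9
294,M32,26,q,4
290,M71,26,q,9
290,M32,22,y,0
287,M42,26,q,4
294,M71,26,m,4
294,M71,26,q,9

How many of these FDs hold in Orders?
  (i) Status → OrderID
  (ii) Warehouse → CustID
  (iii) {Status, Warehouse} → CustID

0

(i) Status → OrderID: Status=m: 3 rows → OrderID takes values {22, 26} — violation — fails.
(ii) Warehouse → CustID: Warehouse=4: 4 rows → CustID takes values {295, 294, 287} — violation; Warehouse=9: 3 rows → CustID takes values {290, 294} — violation — fails.
(iii) {Status, Warehouse} → CustID: (Status=m, Warehouse=4): 2 rows → CustID takes values {295, 294} — violation; (Status=q, Warehouse=4): 2 rows → CustID takes values {294, 287} — violation; (Status=q, Warehouse=9): 2 rows → CustID takes values {290, 294} — violation — fails.
None of the 3 dependencies hold.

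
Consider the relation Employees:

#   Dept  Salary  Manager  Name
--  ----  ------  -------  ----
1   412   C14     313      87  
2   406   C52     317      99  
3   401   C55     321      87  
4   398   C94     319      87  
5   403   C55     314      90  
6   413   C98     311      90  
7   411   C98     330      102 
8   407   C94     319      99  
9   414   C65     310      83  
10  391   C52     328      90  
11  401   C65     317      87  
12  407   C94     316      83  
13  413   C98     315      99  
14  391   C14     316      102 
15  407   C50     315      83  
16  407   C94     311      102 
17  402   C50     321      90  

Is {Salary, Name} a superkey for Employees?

All 17 rows have distinct {Salary, Name} values, so {Salary, Name} → (all attributes) holds and {Salary, Name} is a superkey.

Yes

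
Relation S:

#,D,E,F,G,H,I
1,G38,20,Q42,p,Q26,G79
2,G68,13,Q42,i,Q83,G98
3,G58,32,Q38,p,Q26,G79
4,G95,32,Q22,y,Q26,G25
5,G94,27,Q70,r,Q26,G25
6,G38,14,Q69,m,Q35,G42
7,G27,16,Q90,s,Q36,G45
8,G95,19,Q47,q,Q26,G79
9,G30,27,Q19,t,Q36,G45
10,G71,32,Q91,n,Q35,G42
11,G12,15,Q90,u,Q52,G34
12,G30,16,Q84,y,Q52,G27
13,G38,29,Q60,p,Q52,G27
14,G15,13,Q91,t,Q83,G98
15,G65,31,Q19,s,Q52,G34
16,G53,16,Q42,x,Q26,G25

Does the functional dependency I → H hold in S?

Yes

I=G79: rows 1, 3, 8 → H = Q26, Q26, Q26 ✓
I=G98: rows 2, 14 → H = Q83, Q83 ✓
I=G25: rows 4, 5, 16 → H = Q26, Q26, Q26 ✓
I=G42: rows 6, 10 → H = Q35, Q35 ✓
I=G45: rows 7, 9 → H = Q36, Q36 ✓
I=G34: rows 11, 15 → H = Q52, Q52 ✓
I=G27: rows 12, 13 → H = Q52, Q52 ✓
Every I value is associated with a single H value, so I → H holds.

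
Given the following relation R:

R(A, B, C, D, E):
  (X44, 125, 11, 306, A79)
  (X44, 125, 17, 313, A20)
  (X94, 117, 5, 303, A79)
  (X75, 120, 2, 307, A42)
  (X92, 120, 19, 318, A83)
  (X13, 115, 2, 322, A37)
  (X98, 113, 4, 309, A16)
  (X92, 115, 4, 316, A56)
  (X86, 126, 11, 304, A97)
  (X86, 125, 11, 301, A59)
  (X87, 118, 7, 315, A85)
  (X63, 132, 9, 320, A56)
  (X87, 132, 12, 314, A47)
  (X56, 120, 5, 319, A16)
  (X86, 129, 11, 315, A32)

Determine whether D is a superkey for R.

No

Two distinct rows share D=315, so D does not determine every attribute — not a superkey.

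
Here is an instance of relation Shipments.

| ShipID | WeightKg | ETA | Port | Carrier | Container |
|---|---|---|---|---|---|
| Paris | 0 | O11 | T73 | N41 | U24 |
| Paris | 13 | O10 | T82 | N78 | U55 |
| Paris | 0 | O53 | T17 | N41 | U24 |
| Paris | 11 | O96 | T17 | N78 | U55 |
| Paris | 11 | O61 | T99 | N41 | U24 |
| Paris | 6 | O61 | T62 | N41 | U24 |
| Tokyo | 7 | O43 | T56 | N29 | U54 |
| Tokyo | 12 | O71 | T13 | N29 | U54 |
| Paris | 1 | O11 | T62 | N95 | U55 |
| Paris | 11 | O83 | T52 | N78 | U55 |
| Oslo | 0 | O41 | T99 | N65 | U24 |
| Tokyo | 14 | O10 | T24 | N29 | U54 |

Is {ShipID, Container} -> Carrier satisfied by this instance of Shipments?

No

(ShipID=Paris, Container=U24): 4 rows → Carrier = N41, N41, N41, N41 ✓
(ShipID=Paris, Container=U55): 4 rows → Carrier takes values {N78, N95} — violation
(ShipID=Tokyo, Container=U54): 3 rows → Carrier = N29, N29, N29 ✓
(ShipID=Oslo, Container=U24): 1 row → Carrier = N65 ✓
Two rows agree on {ShipID, Container} but differ on Carrier, so {ShipID, Container} -> Carrier does not hold.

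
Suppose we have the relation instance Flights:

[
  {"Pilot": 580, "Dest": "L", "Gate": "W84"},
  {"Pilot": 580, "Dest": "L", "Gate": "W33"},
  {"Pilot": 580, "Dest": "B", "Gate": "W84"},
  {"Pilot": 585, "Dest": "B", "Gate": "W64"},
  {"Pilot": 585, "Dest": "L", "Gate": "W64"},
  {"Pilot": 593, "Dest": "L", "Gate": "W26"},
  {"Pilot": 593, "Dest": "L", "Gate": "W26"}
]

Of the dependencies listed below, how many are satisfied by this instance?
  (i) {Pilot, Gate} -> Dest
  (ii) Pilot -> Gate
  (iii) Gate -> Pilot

(i) {Pilot, Gate} -> Dest: (Pilot=580, Gate=W84): 2 rows → Dest takes values {L, B} — violation; (Pilot=585, Gate=W64): 2 rows → Dest takes values {B, L} — violation — fails.
(ii) Pilot -> Gate: Pilot=580: 3 rows → Gate takes values {W84, W33} — violation — fails.
(iii) Gate -> Pilot: every LHS value maps to a single RHS value — holds.
1 of the 3 dependencies holds.

1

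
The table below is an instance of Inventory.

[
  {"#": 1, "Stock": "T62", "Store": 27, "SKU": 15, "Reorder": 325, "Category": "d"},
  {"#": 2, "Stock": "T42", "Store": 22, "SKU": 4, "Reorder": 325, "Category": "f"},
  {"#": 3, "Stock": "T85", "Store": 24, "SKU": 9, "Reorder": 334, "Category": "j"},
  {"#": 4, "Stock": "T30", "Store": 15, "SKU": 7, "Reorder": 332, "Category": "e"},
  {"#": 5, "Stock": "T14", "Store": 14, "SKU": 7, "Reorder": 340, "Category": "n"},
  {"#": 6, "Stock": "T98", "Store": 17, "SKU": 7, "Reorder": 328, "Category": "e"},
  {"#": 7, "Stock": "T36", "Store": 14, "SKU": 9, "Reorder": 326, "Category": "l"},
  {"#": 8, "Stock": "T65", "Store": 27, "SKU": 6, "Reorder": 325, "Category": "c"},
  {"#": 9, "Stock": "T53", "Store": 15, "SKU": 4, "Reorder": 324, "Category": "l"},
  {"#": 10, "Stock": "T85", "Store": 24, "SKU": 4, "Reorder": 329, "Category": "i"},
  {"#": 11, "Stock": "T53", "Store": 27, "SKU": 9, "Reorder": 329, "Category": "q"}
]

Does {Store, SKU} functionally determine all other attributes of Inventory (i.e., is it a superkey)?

All 11 rows have distinct {Store, SKU} values, so {Store, SKU} → (all attributes) holds and {Store, SKU} is a superkey.

Yes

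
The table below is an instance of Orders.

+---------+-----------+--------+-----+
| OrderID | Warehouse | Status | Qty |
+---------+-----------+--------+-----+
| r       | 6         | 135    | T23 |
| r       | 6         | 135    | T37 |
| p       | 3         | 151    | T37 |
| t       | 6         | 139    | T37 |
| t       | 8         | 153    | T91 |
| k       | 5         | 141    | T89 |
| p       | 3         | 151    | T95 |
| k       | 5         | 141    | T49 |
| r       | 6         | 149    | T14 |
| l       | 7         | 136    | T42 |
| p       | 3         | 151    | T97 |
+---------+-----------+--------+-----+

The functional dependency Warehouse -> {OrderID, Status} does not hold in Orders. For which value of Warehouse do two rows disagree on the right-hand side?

Warehouse=6: 4 rows → {OrderID,Status} takes values {(r, 135), (t, 139), (r, 149)} — violation
Warehouse=3: 3 rows → {OrderID,Status} = (p, 151), (p, 151), (p, 151) ✓
Warehouse=8: 1 row → {OrderID,Status} = (t, 153) ✓
Warehouse=5: 2 rows → {OrderID,Status} = (k, 141), (k, 141) ✓
Warehouse=7: 1 row → {OrderID,Status} = (l, 136) ✓
The only Warehouse value with inconsistent RHS is Warehouse=6.

6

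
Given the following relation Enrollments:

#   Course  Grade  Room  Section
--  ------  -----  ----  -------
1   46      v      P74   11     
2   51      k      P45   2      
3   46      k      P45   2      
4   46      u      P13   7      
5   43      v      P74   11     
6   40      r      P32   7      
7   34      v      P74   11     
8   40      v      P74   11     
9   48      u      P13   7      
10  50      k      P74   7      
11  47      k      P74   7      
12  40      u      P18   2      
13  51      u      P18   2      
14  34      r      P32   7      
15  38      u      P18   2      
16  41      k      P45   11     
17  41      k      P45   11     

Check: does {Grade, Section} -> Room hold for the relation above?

(Grade=v, Section=11): rows 1, 5, 7, 8 → Room = P74, P74, P74, P74 ✓
(Grade=k, Section=2): rows 2, 3 → Room = P45, P45 ✓
(Grade=u, Section=7): rows 4, 9 → Room = P13, P13 ✓
(Grade=r, Section=7): rows 6, 14 → Room = P32, P32 ✓
(Grade=k, Section=7): rows 10, 11 → Room = P74, P74 ✓
(Grade=u, Section=2): rows 12, 13, 15 → Room = P18, P18, P18 ✓
(Grade=k, Section=11): rows 16, 17 → Room = P45, P45 ✓
Every {Grade, Section} value is associated with a single Room value, so {Grade, Section} -> Room holds.

Yes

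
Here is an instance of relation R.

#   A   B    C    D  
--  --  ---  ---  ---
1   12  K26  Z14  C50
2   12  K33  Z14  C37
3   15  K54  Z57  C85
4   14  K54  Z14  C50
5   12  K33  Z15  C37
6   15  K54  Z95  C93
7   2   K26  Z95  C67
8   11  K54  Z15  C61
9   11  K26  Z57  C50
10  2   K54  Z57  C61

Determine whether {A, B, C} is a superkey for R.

Yes

All 10 rows have distinct {A, B, C} values, so {A, B, C} → (all attributes) holds and {A, B, C} is a superkey.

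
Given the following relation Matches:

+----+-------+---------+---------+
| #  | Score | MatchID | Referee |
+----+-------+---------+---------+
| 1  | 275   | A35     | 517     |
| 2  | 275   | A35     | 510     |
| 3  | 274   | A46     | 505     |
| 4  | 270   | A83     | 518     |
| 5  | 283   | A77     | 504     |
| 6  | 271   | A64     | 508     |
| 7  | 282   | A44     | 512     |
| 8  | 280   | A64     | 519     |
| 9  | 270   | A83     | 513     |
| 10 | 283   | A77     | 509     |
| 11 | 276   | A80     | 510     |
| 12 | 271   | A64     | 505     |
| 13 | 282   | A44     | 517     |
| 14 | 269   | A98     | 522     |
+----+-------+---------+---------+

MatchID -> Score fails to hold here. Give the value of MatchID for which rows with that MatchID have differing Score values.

MatchID=A35: rows 1, 2 → Score = 275, 275 ✓
MatchID=A46: row 3 → Score = 274 ✓
MatchID=A83: rows 4, 9 → Score = 270, 270 ✓
MatchID=A77: rows 5, 10 → Score = 283, 283 ✓
MatchID=A64: rows 6, 8, 12 → Score takes values {271, 280} — violation
MatchID=A44: rows 7, 13 → Score = 282, 282 ✓
MatchID=A80: row 11 → Score = 276 ✓
MatchID=A98: row 14 → Score = 269 ✓
The only MatchID value with inconsistent Score is MatchID=A64.

A64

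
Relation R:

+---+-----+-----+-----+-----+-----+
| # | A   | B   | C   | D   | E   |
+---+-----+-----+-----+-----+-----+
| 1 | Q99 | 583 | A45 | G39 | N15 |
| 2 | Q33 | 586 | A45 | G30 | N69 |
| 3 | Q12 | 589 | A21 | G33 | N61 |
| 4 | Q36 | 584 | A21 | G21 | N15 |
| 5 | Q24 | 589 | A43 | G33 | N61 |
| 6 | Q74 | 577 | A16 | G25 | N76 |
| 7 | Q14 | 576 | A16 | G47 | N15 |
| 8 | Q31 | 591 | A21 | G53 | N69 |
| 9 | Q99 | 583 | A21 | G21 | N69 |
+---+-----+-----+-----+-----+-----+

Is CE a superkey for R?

Rows 8 and 9 have the same CE value (C=A21, E=N69) but are distinct tuples, so CE does not determine every attribute — not a superkey.

No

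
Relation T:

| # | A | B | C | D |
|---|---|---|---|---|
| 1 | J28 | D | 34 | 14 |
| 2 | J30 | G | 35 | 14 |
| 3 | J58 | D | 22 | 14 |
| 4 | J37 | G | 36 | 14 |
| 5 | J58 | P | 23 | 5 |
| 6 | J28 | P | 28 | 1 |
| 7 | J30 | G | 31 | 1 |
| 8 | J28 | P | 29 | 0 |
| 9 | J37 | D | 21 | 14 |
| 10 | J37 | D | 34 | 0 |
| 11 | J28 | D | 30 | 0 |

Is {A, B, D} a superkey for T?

Yes

All 11 rows have distinct {A, B, D} values, so {A, B, D} → (all attributes) holds and {A, B, D} is a superkey.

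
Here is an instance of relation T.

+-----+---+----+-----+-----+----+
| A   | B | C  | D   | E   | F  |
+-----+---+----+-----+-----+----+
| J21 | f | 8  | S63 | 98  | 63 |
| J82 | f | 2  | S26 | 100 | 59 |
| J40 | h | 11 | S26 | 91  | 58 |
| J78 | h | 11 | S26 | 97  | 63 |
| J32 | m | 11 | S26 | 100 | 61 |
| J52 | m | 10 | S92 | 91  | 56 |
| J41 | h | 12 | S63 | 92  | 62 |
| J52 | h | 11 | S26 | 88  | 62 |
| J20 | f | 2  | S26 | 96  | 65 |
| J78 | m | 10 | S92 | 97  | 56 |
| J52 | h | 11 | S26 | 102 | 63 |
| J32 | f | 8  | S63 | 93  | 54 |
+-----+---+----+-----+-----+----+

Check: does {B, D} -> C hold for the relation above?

Yes

(B=f, D=S63): 2 rows → C = 8, 8 ✓
(B=f, D=S26): 2 rows → C = 2, 2 ✓
(B=h, D=S26): 4 rows → C = 11, 11, 11, 11 ✓
(B=m, D=S26): 1 row → C = 11 ✓
(B=m, D=S92): 2 rows → C = 10, 10 ✓
(B=h, D=S63): 1 row → C = 12 ✓
Every {B, D} value is associated with a single C value, so {B, D} -> C holds.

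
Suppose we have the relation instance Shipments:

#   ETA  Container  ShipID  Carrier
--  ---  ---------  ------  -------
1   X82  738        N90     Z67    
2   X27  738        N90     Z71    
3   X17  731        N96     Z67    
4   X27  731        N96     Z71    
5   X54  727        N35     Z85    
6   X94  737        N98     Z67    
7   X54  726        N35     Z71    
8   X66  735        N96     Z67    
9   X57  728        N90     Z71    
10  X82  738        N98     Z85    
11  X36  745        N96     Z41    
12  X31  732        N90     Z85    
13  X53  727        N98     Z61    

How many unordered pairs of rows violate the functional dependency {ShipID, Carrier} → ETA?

2

(ShipID=N90, Carrier=Z71): violating pairs (2,9) — 1 pair.
(ShipID=N96, Carrier=Z67): violating pairs (3,8) — 1 pair.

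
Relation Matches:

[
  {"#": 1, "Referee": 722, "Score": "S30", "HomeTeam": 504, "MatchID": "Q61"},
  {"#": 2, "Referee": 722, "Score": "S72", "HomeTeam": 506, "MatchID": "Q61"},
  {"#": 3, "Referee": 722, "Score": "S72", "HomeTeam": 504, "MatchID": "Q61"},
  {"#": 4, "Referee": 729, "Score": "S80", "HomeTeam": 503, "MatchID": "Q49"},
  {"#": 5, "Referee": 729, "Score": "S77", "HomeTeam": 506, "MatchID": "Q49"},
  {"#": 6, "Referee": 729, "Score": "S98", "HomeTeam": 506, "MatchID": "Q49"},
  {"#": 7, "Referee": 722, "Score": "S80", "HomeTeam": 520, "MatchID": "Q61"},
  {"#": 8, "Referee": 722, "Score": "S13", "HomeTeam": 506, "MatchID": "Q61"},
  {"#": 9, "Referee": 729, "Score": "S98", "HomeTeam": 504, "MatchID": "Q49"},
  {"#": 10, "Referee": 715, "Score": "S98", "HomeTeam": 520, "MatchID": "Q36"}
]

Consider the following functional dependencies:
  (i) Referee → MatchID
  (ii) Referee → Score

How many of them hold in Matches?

(i) Referee → MatchID: every LHS value maps to a single RHS value — holds.
(ii) Referee → Score: Referee=722: rows 1, 2, 3, 7, 8 → Score takes values {S30, S72, S80, S13} — violation; Referee=729: rows 4, 5, 6, 9 → Score takes values {S80, S77, S98} — violation — fails.
1 of the 2 dependencies holds.

1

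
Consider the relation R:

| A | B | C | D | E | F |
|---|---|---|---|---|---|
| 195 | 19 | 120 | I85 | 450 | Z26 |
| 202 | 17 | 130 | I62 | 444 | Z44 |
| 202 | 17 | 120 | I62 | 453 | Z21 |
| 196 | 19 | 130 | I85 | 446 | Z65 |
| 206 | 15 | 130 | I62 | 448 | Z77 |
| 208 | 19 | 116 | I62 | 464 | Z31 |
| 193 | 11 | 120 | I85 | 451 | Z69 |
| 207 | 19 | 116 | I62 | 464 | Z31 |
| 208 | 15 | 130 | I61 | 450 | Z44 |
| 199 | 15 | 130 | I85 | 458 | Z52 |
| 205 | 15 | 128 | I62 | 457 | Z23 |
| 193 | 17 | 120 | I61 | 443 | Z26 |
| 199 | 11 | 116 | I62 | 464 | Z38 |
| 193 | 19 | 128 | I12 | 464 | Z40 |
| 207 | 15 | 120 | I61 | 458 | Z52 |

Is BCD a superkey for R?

Two distinct rows share (B=19, C=116, D=I62), so BCD does not determine every attribute — not a superkey.

No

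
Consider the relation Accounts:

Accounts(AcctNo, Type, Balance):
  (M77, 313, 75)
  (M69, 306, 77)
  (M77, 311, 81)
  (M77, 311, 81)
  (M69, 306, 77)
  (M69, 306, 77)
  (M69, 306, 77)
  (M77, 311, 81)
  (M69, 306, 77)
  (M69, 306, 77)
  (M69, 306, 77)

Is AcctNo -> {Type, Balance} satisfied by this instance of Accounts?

AcctNo=M77: 4 rows → {Type,Balance} takes values {(313, 75), (311, 81)} — violation
AcctNo=M69: 7 rows → {Type,Balance} = (306, 77), (306, 77), (306, 77), (306, 77), (306, 77), (306, 77), (306, 77) ✓
Two rows agree on AcctNo but differ on {Type, Balance}, so AcctNo -> {Type, Balance} does not hold.

No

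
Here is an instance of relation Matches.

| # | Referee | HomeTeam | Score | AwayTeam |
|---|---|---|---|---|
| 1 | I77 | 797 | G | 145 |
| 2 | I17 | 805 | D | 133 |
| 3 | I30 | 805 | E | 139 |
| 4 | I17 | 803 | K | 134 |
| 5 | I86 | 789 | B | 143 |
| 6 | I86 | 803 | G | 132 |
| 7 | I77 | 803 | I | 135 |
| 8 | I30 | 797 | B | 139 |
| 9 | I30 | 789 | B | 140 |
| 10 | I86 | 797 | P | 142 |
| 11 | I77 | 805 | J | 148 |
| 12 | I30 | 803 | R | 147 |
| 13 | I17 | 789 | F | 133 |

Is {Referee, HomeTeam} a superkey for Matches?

All 13 rows have distinct {Referee, HomeTeam} values, so {Referee, HomeTeam} → (all attributes) holds and {Referee, HomeTeam} is a superkey.

Yes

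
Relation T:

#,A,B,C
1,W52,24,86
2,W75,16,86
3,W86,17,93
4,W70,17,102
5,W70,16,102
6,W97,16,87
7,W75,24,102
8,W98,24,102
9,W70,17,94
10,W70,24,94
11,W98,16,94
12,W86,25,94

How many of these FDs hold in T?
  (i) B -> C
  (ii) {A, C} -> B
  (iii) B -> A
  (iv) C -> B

(i) B -> C: B=24: rows 1, 7, 8, 10 → C takes values {86, 102, 94} — violation; B=16: rows 2, 5, 6, 11 → C takes values {86, 102, 87, 94} — violation; B=17: rows 3, 4, 9 → C takes values {93, 102, 94} — violation — fails.
(ii) {A, C} -> B: (A=W70, C=102): rows 4, 5 → B takes values {17, 16} — violation; (A=W70, C=94): rows 9, 10 → B takes values {17, 24} — violation — fails.
(iii) B -> A: B=24: rows 1, 7, 8, 10 → A takes values {W52, W75, W98, W70} — violation; B=16: rows 2, 5, 6, 11 → A takes values {W75, W70, W97, W98} — violation; B=17: rows 3, 4, 9 → A takes values {W86, W70} — violation — fails.
(iv) C -> B: C=86: rows 1, 2 → B takes values {24, 16} — violation; C=102: rows 4, 5, 7, 8 → B takes values {17, 16, 24} — violation; C=94: rows 9, 10, 11, 12 → B takes values {17, 24, 16, 25} — violation — fails.
None of the 4 dependencies hold.

0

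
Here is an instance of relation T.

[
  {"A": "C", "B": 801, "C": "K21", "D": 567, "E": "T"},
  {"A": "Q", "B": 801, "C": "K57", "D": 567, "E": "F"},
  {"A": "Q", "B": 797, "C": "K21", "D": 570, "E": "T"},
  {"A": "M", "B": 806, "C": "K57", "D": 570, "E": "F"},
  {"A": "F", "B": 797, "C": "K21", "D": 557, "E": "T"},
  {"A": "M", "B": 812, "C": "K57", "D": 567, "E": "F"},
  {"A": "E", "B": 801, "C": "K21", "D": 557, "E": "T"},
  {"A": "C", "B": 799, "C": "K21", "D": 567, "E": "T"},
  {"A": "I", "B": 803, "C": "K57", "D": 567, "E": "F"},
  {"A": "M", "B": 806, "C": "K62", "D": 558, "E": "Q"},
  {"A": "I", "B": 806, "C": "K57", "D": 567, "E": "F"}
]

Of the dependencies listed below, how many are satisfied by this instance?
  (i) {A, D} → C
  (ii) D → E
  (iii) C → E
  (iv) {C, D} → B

(i) {A, D} → C: every LHS value maps to a single RHS value — holds.
(ii) D → E: D=567: 6 rows → E takes values {T, F} — violation; D=570: 2 rows → E takes values {T, F} — violation — fails.
(iii) C → E: every LHS value maps to a single RHS value — holds.
(iv) {C, D} → B: (C=K21, D=567): 2 rows → B takes values {801, 799} — violation; (C=K57, D=567): 4 rows → B takes values {801, 812, 803, 806} — violation; (C=K21, D=557): 2 rows → B takes values {797, 801} — violation — fails.
2 of the 4 dependencies hold.

2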